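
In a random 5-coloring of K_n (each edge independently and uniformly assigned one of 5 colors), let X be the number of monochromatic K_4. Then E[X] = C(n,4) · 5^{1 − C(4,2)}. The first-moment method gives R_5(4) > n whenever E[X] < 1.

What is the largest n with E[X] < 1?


We need C(n, 4) · 5^{1 − 6} < 1, i.e. C(n, 4) < 5^{6 − 1} = 3125.
Check values of n near the boundary:
  n = 16: C(16, 4) = 1820; 1820 < 3125? YES
  n = 17: C(17, 4) = 2380; 2380 < 3125? YES
  n = 18: C(18, 4) = 3060; 3060 < 3125? YES
  n = 19: C(19, 4) = 3876; 3876 < 3125? NO
  n = 20: C(20, 4) = 4845; 4845 < 3125? NO
The largest n with C(n, 4) < 3125 is n = 18 (where E[X] = 612/625 ≈ 0.9792000). Hence R_5(4) > 18, i.e. R_5(4) ≥ 19.

Largest n = 18; hence R_5(4) > 18.


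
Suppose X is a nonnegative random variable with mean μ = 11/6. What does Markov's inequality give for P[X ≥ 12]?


μ = E[X] = 11/6, a = 12.
Markov: P[X ≥ 12] ≤ μ/a = (11/6)/12 = 11/72.
Numerically: ≈ 0.152778.
(Since a = 12 > μ = 1.833333, the bound 11/72 is < 1 and informative.)

P[X ≥ 12] ≤ 11/72 ≈ 0.152778.


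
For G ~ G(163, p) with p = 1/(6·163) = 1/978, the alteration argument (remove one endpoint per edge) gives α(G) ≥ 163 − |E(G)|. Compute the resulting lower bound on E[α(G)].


E[|E(G)|] = C(163, 2)·p = 13203 · (1/978) = 27/2.
E[α(G)] ≥ n − E[|E(G)|] = 163 − 27/2 = 299/2.
Numerically: ≈ 149.5000.
(This is only a lower bound; the true E[α(G)] may be larger.)

E[α(G)] ≥ 299/2 ≈ 149.5000.


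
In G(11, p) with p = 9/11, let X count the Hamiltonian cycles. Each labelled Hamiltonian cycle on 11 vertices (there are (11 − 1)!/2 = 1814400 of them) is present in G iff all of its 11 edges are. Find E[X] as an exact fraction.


K_11 has (11 − 1)!/2 = 1814400 labelled Hamiltonian cycles.
For each such Hamiltonian cycle H, let X_H = 1 if all 11 edges of H are present in G. Then P[X_H = 1] = p^{11} = (9/11)^{11} = 31381059609/285311670611.
By linearity of expectation: E[X] = Σ_H E[X_H] = 1814400 · p^{11} = 1814400 · 31381059609/285311670611 = 56937794554569600/285311670611.
Numerically: E[X] ≈ 1.996e+05.

E[X] = 1814400 · (9/11)^{11} = 56937794554569600/285311670611 ≈ 1.996e+05.


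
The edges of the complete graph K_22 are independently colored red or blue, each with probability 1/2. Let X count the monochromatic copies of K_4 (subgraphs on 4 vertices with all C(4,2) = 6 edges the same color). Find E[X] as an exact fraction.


Let X = Σ_S X_S over the C(22, 4) = 7315 subsets S of size 4, where X_S = 1 if the K_4 on S is monochromatic.
For a fixed S, the K_4 on S has C(4, 2) = 6 edges. P[all 6 edges red] = (1/2)^6, and likewise for blue, so P[monochromatic] = 2·(1/2)^6 = 2^{1 − 6} = 1/32.
By linearity of expectation: E[X] = C(22, 4) · 2^{1 − 6} = 7315 · 1/32 = 7315/32.
Numerically: E[X] ≈ 228.59375.

E[X] = C(22,4)·2^(1−C(4,2)) = 7315/32 ≈ 228.59375.


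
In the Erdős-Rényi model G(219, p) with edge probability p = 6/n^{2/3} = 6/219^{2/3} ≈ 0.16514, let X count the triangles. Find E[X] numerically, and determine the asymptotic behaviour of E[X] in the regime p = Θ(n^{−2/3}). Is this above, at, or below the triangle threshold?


Number of potential triangles: C(219, 3) = 1726669.
Each occurs with probability p³ ≈ (0.16514)³ ≈ 4.5036592e-03.
By linearity: E[X] = C(219, 3)·p³ ≈ 1726669 · 4.5036592e-03 ≈ 7776.32877.
Since α = 2/3 < 1, p = c/n^{2/3} ≫ 1/n is above the triangle threshold p ~ 1/n. Asymptotically E[X] ~ (c³/6)·n^{3(1−α)} = (6³/6)·n^{1} → ∞; triangles are abundant w.h.p.

E[X] ≈ 7776.32877; in regime p = Θ(1/n^{2/3}) E[X] diverges (above the triangle threshold p ~ 1/n).


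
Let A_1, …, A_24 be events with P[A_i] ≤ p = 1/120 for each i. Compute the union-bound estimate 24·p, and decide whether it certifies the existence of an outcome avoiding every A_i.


Union bound: P[∪_{i=1}^{24} A_i] ≤ Σ_i P[A_i] ≤ 24·p = 24·(1/120) = 1/5.
Numerically: 1/5 ≈ 0.2000.
Is 1/5 < 1? YES.
Since P[∪ A_i] ≤ 1/5 < 1, the complement has P[∩ A_i^c] ≥ 1 − 1/5 = 4/5 > 0, so some outcome avoids every A_i.

24·p = 1/5 ≈ 0.2000; existence CERTIFIED by the union bound.


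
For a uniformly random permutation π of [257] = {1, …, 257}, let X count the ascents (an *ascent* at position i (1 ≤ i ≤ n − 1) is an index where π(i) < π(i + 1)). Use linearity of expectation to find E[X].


Write X = Σ X_I over i = 1, …, 256, with X_I the indicator of one ascent.
There are 256 indicators.
For each fixed i, the pair (π(i), π(i+1)) is a uniformly random ordered pair of distinct values from {1, …, 257}; by symmetry P[π(i) < π(i+1)] = 1/2.
By linearity: E[X] = 256 · (1/2) = (257 − 1) · (1/2) = 128 ≈ 128.000.

E[X] = 128 = 128.000.


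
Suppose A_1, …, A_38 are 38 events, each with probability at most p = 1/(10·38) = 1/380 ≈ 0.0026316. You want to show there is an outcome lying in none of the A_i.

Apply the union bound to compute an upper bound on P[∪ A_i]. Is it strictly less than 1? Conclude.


Union bound: P[∪_{i=1}^{38} A_i] ≤ Σ_i P[A_i] ≤ 38·p = 38·(1/380) = 1/10.
Numerically: 1/10 ≈ 0.1000000.
Is 1/10 < 1? YES.
Since P[∪ A_i] ≤ 1/10 < 1, the complement has P[∩ A_i^c] ≥ 1 − 1/10 = 9/10 > 0, so some outcome avoids every A_i.

38·p = 1/10 ≈ 0.1000000; existence CERTIFIED by the union bound.


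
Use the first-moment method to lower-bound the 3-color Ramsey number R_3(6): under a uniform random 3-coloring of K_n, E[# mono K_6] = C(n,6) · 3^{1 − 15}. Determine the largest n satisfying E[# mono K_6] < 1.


We need C(n, 6) · 3^{1 − 15} < 1, i.e. C(n, 6) < 3^{15 − 1} = 4782969.
Check values of n near the boundary:
  n = 35: C(35, 6) = 1623160; 1623160 < 4782969? YES
  n = 36: C(36, 6) = 1947792; 1947792 < 4782969? YES
  n = 37: C(37, 6) = 2324784; 2324784 < 4782969? YES
  n = 38: C(38, 6) = 2760681; 2760681 < 4782969? YES
  n = 39: C(39, 6) = 3262623; 3262623 < 4782969? YES
  n = 40: C(40, 6) = 3838380; 3838380 < 4782969? YES
  n = 41: C(41, 6) = 4496388; 4496388 < 4782969? YES
  n = 42: C(42, 6) = 5245786; 5245786 < 4782969? NO
The largest n with C(n, 6) < 4782969 is n = 41 (where E[X] = 1498796/1594323 ≈ 0.94008). Hence R_3(6) > 41, i.e. R_3(6) ≥ 42.

Largest n = 41; hence R_3(6) > 41.


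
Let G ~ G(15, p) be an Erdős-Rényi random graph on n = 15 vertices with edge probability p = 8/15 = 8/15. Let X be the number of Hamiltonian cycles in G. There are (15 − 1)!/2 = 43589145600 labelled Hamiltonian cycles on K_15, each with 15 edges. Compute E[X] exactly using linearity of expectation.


K_15 has (15 − 1)!/2 = 43589145600 labelled Hamiltonian cycles.
For each such Hamiltonian cycle H, let X_H = 1 if all 15 edges of H are present in G. Then P[X_H = 1] = p^{15} = (8/15)^{15} = 35184372088832/437893890380859375.
By linearity: E[X] = Σ_H E[X_H] = 43589145600 · p^{15} = 43589145600 · 35184372088832/437893890380859375 = 252453780711880523776/72081298828125.
Numerically: E[X] ≈ 3.502e+06.

E[X] = 43589145600 · (8/15)^{15} = 252453780711880523776/72081298828125 ≈ 3.502e+06.


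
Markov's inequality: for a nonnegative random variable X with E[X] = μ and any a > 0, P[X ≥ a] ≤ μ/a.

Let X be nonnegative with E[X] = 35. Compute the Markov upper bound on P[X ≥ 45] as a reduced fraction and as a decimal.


μ = E[X] = 35, a = 45.
Markov: P[X ≥ 45] ≤ μ/a = (35)/45 = 7/9.
Numerically: ≈ 0.777778.
(Since a = 45 > μ = 35.000000, the bound 7/9 is < 1 and informative.)

P[X ≥ 45] ≤ 7/9 ≈ 0.777778.


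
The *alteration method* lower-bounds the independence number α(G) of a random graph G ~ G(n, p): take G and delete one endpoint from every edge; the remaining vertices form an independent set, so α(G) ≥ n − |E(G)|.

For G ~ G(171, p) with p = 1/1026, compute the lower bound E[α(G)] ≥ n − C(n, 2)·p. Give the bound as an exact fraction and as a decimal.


E[|E(G)|] = C(171, 2)·p = 14535 · (1/1026) = 85/6.
E[α(G)] ≥ n − E[|E(G)|] = 171 − 85/6 = 941/6.
Numerically: ≈ 156.833333.
(This is only a lower bound; the true E[α(G)] may be larger.)

E[α(G)] ≥ 941/6 ≈ 156.833333.


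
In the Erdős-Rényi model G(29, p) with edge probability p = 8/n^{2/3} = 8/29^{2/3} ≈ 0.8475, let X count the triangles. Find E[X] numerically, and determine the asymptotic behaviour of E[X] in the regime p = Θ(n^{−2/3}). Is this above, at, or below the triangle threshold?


Number of potential triangles: C(29, 3) = 3654.
Each occurs with probability p³ ≈ (0.8475)³ ≈ 6.087990e-01.
By linearity: E[X] = C(29, 3)·p³ ≈ 3654 · 6.087990e-01 ≈ 2224.5517.
Since α = 2/3 < 1, p = c/n^{2/3} ≫ 1/n is above the triangle threshold p ~ 1/n. Asymptotically E[X] ~ (c³/6)·n^{3(1−α)} = (8³/6)·n^{1} → ∞; triangles are abundant w.h.p.

E[X] ≈ 2224.5517; in regime p = Θ(1/n^{2/3}) E[X] diverges (above the triangle threshold p ~ 1/n).


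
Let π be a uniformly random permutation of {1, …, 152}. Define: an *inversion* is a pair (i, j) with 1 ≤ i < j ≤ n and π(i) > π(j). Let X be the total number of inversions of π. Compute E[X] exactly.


Write X = Σ X_I over the C(152, 2) = 11476 pairs i < j, with X_I the indicator of one inversion.
There are 11476 indicators.
For each fixed pair i < j, the values π(i) and π(j) are two distinct elements of {1, …, 152} in uniformly random order; by symmetry P[π(i) > π(j)] = 1/2.
By linearity: E[X] = 11476 · (1/2) = C(152, 2) · (1/2) = 11476/2 = 5738 ≈ 5738.000000.

E[X] = 5738 = 5738.000000.


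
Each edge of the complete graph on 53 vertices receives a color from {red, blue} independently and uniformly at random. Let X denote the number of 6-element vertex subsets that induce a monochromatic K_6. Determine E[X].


Let X = Σ_S X_S over the C(53, 6) = 22957480 subsets S of size 6, where X_S = 1 if the K_6 on S is monochromatic.
For a fixed S, the K_6 on S has C(6, 2) = 15 edges. P[all 15 edges red] = (1/2)^15, and likewise for blue, so P[monochromatic] = 2·(1/2)^15 = 2^{1 − 15} = 1/16384.
By linearity: E[X] = C(53, 6) · 2^{1 − 15} = 22957480 · 1/16384 = 2869685/2048.
Numerically: E[X] ≈ 1401.2134.

E[X] = C(53,6)·2^(1−C(6,2)) = 2869685/2048 ≈ 1401.2134.


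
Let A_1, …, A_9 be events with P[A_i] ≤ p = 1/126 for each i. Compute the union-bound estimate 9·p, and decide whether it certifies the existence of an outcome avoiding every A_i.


Union bound: P[∪_{i=1}^{9} A_i] ≤ Σ_i P[A_i] ≤ 9·p = 9·(1/126) = 1/14.
Numerically: 1/14 ≈ 0.0714286.
Is 1/14 < 1? YES.
Since P[∪ A_i] ≤ 1/14 < 1, the complement has P[∩ A_i^c] ≥ 1 − 1/14 = 13/14 > 0, so some outcome avoids every A_i.

9·p = 1/14 ≈ 0.0714286; existence CERTIFIED by the union bound.


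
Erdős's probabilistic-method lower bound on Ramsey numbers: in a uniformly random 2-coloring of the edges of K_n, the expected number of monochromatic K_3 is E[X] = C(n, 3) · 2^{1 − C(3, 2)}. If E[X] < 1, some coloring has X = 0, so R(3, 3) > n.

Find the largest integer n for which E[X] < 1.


We need C(n, 3) · 2^{1 − 3} < 1, i.e. C(n, 3) < 2^{3 − 1} = 4.
Check values of n near the boundary:
  n = 3: C(3, 3) = 1; 1 < 4? YES
  n = 4: C(4, 3) = 4; 4 < 4? NO
The largest n with C(n, 3) < 4 is n = 3 (where E[X] = 1/4 ≈ 0.2500000). Hence R(3, 3) > 3, i.e. R(3, 3) ≥ 4.

Largest n = 3; hence R(3, 3) > 3.


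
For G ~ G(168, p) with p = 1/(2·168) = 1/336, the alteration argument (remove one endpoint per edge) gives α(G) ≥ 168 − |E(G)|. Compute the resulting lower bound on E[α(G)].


E[|E(G)|] = C(168, 2)·p = 14028 · (1/336) = 167/4.
E[α(G)] ≥ n − E[|E(G)|] = 168 − 167/4 = 505/4.
Numerically: ≈ 126.25000.
(This is only a lower bound; the true E[α(G)] may be larger.)

E[α(G)] ≥ 505/4 ≈ 126.25000.


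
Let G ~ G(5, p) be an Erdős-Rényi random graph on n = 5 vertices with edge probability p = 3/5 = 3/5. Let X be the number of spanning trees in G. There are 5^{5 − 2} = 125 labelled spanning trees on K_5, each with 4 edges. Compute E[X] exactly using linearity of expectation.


K_5 has 5^{5 − 2} = 125 labelled spanning trees.
For each such spanning tree H, let X_H = 1 if all 4 edges of H are present in G. Then P[X_H = 1] = p^{4} = (3/5)^{4} = 81/625.
Summing the indicators: E[X] = Σ_H E[X_H] = 125 · p^{4} = 125 · 81/625 = 81/5.
Numerically: E[X] ≈ 16.2.

E[X] = 125 · (3/5)^{4} = 81/5 ≈ 16.2.


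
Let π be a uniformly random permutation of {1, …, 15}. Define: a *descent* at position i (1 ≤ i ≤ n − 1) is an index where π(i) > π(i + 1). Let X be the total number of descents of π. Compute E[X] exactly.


Write X = Σ X_I over i = 1, …, 14, with X_I the indicator of one descent.
There are 14 indicators.
For each fixed i, the pair (π(i), π(i+1)) is a uniformly random ordered pair of distinct values from {1, …, 15}; by symmetry P[π(i) > π(i+1)] = 1/2.
By linearity: E[X] = 14 · (1/2) = (15 − 1) · (1/2) = 7 ≈ 7.000000.

E[X] = 7 = 7.000000.


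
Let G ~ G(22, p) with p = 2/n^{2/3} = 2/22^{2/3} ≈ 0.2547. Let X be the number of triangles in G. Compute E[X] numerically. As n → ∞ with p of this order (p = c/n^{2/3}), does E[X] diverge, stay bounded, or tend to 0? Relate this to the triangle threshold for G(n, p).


Number of potential triangles: C(22, 3) = 1540.
Each occurs with probability p³ ≈ (0.2547)³ ≈ 1.652893e-02.
By linearity: E[X] = C(22, 3)·p³ ≈ 1540 · 1.652893e-02 ≈ 25.4545.
Since α = 2/3 < 1, p = c/n^{2/3} ≫ 1/n is above the triangle threshold p ~ 1/n. Asymptotically E[X] ~ (c³/6)·n^{3(1−α)} = (2³/6)·n^{1} → ∞; triangles are abundant w.h.p.

E[X] ≈ 25.4545; in regime p = Θ(1/n^{2/3}) E[X] diverges (above the triangle threshold p ~ 1/n).


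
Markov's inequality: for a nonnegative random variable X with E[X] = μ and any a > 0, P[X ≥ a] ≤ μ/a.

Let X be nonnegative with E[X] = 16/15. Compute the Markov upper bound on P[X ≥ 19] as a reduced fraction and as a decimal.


μ = E[X] = 16/15, a = 19.
Markov: P[X ≥ 19] ≤ μ/a = (16/15)/19 = 16/285.
Numerically: ≈ 0.056140.
(Since a = 19 > μ = 1.066667, the bound 16/285 is < 1 and informative.)

P[X ≥ 19] ≤ 16/285 ≈ 0.056140.


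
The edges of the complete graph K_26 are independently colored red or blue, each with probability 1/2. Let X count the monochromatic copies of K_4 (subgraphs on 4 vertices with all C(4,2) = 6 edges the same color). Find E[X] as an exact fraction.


Let X = Σ_S X_S over the C(26, 4) = 14950 subsets S of size 4, where X_S = 1 if the K_4 on S is monochromatic.
For a fixed S, the K_4 on S has C(4, 2) = 6 edges. P[all 6 edges red] = (1/2)^6, and likewise for blue, so P[monochromatic] = 2·(1/2)^6 = 2^{1 − 6} = 1/32.
By linearity: E[X] = C(26, 4) · 2^{1 − 6} = 14950 · 1/32 = 7475/16.
Numerically: E[X] ≈ 467.1875.

E[X] = C(26,4)·2^(1−C(4,2)) = 7475/16 ≈ 467.1875.


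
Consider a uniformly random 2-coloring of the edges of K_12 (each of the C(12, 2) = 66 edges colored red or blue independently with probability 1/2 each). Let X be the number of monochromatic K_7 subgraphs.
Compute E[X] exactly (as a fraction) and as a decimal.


Let X = Σ_S X_S over the C(12, 7) = 792 subsets S of size 7, where X_S = 1 if the K_7 on S is monochromatic.
For a fixed S, the K_7 on S has C(7, 2) = 21 edges. P[all 21 edges red] = (1/2)^21, and likewise for blue, so P[monochromatic] = 2·(1/2)^21 = 2^{1 − 21} = 1/1048576.
By linearity of expectation: E[X] = C(12, 7) · 2^{1 − 21} = 792 · 1/1048576 = 99/131072.
Numerically: E[X] ≈ 0.000755.

E[X] = C(12,7)·2^(1−C(7,2)) = 99/131072 ≈ 0.000755.


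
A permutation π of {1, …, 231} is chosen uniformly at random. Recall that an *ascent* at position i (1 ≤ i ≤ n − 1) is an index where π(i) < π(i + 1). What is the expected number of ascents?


Write X = Σ X_I over i = 1, …, 230, with X_I the indicator of one ascent.
There are 230 indicators.
For each fixed i, the pair (π(i), π(i+1)) is a uniformly random ordered pair of distinct values from {1, …, 231}; by symmetry P[π(i) < π(i+1)] = 1/2.
By linearity: E[X] = 230 · (1/2) = (231 − 1) · (1/2) = 115 ≈ 115.000.

E[X] = 115 = 115.000.


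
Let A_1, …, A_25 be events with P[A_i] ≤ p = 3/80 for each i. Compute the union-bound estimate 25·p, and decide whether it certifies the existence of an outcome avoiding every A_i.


Union bound: P[∪_{i=1}^{25} A_i] ≤ Σ_i P[A_i] ≤ 25·p = 25·(3/80) = 15/16.
Numerically: 15/16 ≈ 0.93750.
Is 15/16 < 1? YES.
Since P[∪ A_i] ≤ 15/16 < 1, the complement has P[∩ A_i^c] ≥ 1 − 15/16 = 1/16 > 0, so some outcome avoids every A_i.

25·p = 15/16 ≈ 0.93750; existence CERTIFIED by the union bound.


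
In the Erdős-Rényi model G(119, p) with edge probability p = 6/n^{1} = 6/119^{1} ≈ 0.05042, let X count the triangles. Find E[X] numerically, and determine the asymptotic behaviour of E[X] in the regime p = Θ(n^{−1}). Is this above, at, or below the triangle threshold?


Number of potential triangles: C(119, 3) = 273819.
Each occurs with probability p³ ≈ (0.05042)³ ≈ 1.2817782e-04.
By linearity: E[X] = C(119, 3)·p³ ≈ 273819 · 1.2817782e-04 ≈ 35.09752.
Here α = 1, so p = 6/n is exactly at the triangle threshold p ~ 1/n. Asymptotically E[X] → c³/6 = 6³/6 = 36 ≈ 36.00000, a bounded constant. In this regime the triangle count is asymptotically Poisson(c³/6).

E[X] ≈ 35.09752; in regime p = Θ(1/n^{1}) E[X] stays bounded (at the triangle threshold p ~ 1/n).


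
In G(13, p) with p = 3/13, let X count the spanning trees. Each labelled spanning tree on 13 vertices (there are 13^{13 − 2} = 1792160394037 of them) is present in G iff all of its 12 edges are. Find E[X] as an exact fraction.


K_13 has 13^{13 − 2} = 1792160394037 labelled spanning trees.
For each such spanning tree H, let X_H = 1 if all 12 edges of H are present in G. Then P[X_H = 1] = p^{12} = (3/13)^{12} = 531441/23298085122481.
By linearity of expectation: E[X] = Σ_H E[X_H] = 1792160394037 · p^{12} = 1792160394037 · 531441/23298085122481 = 531441/13.
Numerically: E[X] ≈ 4.09e+04.

E[X] = 1792160394037 · (3/13)^{12} = 531441/13 ≈ 4.09e+04.


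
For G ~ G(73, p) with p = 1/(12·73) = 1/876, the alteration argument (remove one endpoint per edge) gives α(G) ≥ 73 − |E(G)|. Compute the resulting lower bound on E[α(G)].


E[|E(G)|] = C(73, 2)·p = 2628 · (1/876) = 3.
E[α(G)] ≥ n − E[|E(G)|] = 73 − 3 = 70.
Numerically: ≈ 70.00000.
(This is only a lower bound; the true E[α(G)] may be larger.)

E[α(G)] ≥ 70 ≈ 70.00000.


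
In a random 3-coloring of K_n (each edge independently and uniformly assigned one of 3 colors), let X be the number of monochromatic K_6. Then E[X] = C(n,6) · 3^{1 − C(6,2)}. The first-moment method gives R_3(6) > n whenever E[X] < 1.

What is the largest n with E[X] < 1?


We need C(n, 6) · 3^{1 − 15} < 1, i.e. C(n, 6) < 3^{15 − 1} = 4782969.
Check values of n near the boundary:
  n = 39: C(39, 6) = 3262623; 3262623 < 4782969? YES
  n = 40: C(40, 6) = 3838380; 3838380 < 4782969? YES
  n = 41: C(41, 6) = 4496388; 4496388 < 4782969? YES
  n = 42: C(42, 6) = 5245786; 5245786 < 4782969? NO
The largest n with C(n, 6) < 4782969 is n = 41 (where E[X] = 1498796/1594323 ≈ 0.9400830). Hence R_3(6) > 41, i.e. R_3(6) ≥ 42.

Largest n = 41; hence R_3(6) > 41.


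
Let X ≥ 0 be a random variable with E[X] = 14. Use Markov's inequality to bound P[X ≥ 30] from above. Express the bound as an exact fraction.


μ = E[X] = 14, a = 30.
Markov: P[X ≥ 30] ≤ μ/a = (14)/30 = 7/15.
Numerically: ≈ 0.467.
(Since a = 30 > μ = 14.000, the bound 7/15 is < 1 and informative.)

P[X ≥ 30] ≤ 7/15 ≈ 0.467.


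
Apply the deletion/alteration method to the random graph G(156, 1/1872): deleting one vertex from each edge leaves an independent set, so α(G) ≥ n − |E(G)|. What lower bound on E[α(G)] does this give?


E[|E(G)|] = C(156, 2)·p = 12090 · (1/1872) = 155/24.
E[α(G)] ≥ n − E[|E(G)|] = 156 − 155/24 = 3589/24.
Numerically: ≈ 149.54167.
(This is only a lower bound; the true E[α(G)] may be larger.)

E[α(G)] ≥ 3589/24 ≈ 149.54167.


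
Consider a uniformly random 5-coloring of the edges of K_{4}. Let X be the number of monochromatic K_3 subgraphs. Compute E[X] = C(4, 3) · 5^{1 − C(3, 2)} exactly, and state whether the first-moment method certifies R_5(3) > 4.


E[X] = C(4, 3) · 5^{1 − 3} = 4 · 5^{−2} = 4/25.
As a reduced fraction: E[X] = 4/25 ≈ 0.160.
Is E[X] < 1? YES.
Since E[X] < 1, there exists a 5-coloring of K_{4} with no monochromatic K_3; hence R_5(3) > 4.

E[X] = 4/25 ≈ 0.160; E[X] < 1, so R_5(3) > 4.


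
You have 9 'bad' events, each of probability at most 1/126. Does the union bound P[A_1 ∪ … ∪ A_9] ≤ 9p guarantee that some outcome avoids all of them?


Union bound: P[∪_{i=1}^{9} A_i] ≤ Σ_i P[A_i] ≤ 9·p = 9·(1/126) = 1/14.
Numerically: 1/14 ≈ 0.071.
Is 1/14 < 1? YES.
Since P[∪ A_i] ≤ 1/14 < 1, the complement has P[∩ A_i^c] ≥ 1 − 1/14 = 13/14 > 0, so some outcome avoids every A_i.

9·p = 1/14 ≈ 0.071; existence CERTIFIED by the union bound.


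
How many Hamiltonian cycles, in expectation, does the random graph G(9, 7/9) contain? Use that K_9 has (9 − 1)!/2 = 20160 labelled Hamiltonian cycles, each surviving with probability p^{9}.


K_9 has (9 − 1)!/2 = 20160 labelled Hamiltonian cycles.
For each such Hamiltonian cycle H, let X_H = 1 if all 9 edges of H are present in G. Then P[X_H = 1] = p^{9} = (7/9)^{9} = 40353607/387420489.
By linearity of expectation: E[X] = Σ_H E[X_H] = 20160 · p^{9} = 20160 · 40353607/387420489 = 90392079680/43046721.
Numerically: E[X] ≈ 2.1e+03.

E[X] = 20160 · (7/9)^{9} = 90392079680/43046721 ≈ 2.1e+03.


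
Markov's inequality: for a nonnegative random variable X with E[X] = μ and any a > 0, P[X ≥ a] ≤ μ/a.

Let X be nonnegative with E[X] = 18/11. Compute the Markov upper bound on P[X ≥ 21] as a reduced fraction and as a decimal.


μ = E[X] = 18/11, a = 21.
Markov: P[X ≥ 21] ≤ μ/a = (18/11)/21 = 6/77.
Numerically: ≈ 0.078.
(Since a = 21 > μ = 1.636, the bound 6/77 is < 1 and informative.)

P[X ≥ 21] ≤ 6/77 ≈ 0.078.


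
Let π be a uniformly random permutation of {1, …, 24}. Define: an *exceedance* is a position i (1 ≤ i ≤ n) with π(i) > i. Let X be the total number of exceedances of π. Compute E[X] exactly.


Write X = Σ_{i=1}^{24} X_i, where X_i = 1_{π(i) > i}.
For each fixed i, π(i) is uniform over {1, …, 24} (marginal of a uniform permutation), so P[π(i) > i] = (n − i)/n. Summing: Σ_{i=1}^{24} (n − i)/n = (0 + 1 + … + 23)/24 = 24(24 − 1)/(2·24) = (24 − 1)/2.
Hence E[X] = Σ_{i=1}^{24} (24 − i)/24 = 23/2 ≈ 11.50000.

E[X] = 23/2 = 11.50000.


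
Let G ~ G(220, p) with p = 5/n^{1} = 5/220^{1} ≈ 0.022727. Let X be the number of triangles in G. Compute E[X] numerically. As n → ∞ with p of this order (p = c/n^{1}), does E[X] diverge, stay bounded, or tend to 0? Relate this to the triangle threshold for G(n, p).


Number of potential triangles: C(220, 3) = 1750540.
Each occurs with probability p³ ≈ (0.022727)³ ≈ 1.1739294e-05.
By linearity: E[X] = C(220, 3)·p³ ≈ 1750540 · 1.1739294e-05 ≈ 20.55010.
Here α = 1, so p = 5/n is exactly at the triangle threshold p ~ 1/n. Asymptotically E[X] → c³/6 = 5³/6 = 125/6 ≈ 20.83333, a bounded constant. In this regime the triangle count is asymptotically Poisson(c³/6).

E[X] ≈ 20.55010; in regime p = Θ(1/n^{1}) E[X] stays bounded (at the triangle threshold p ~ 1/n).


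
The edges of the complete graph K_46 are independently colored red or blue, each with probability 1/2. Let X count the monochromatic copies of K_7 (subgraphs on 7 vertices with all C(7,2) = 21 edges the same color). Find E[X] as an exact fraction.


Let X = Σ_S X_S over the C(46, 7) = 53524680 subsets S of size 7, where X_S = 1 if the K_7 on S is monochromatic.
For a fixed S, the K_7 on S has C(7, 2) = 21 edges. P[all 21 edges red] = (1/2)^21, and likewise for blue, so P[monochromatic] = 2·(1/2)^21 = 2^{1 − 21} = 1/1048576.
Summing: E[X] = C(46, 7) · 2^{1 − 21} = 53524680 · 1/1048576 = 6690585/131072.
Numerically: E[X] ≈ 51.045.

E[X] = C(46,7)·2^(1−C(7,2)) = 6690585/131072 ≈ 51.045.


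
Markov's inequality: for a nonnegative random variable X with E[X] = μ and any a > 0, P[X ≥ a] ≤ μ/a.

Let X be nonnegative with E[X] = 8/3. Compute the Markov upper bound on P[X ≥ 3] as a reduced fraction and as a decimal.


μ = E[X] = 8/3, a = 3.
Markov: P[X ≥ 3] ≤ μ/a = (8/3)/3 = 8/9.
Numerically: ≈ 0.88889.
(Since a = 3 > μ = 2.66667, the bound 8/9 is < 1 and informative.)

P[X ≥ 3] ≤ 8/9 ≈ 0.88889.


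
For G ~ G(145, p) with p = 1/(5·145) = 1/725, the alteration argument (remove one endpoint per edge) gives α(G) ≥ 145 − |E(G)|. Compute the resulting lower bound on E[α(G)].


E[|E(G)|] = C(145, 2)·p = 10440 · (1/725) = 72/5.
E[α(G)] ≥ n − E[|E(G)|] = 145 − 72/5 = 653/5.
Numerically: ≈ 130.6000.
(This is only a lower bound; the true E[α(G)] may be larger.)

E[α(G)] ≥ 653/5 ≈ 130.6000.


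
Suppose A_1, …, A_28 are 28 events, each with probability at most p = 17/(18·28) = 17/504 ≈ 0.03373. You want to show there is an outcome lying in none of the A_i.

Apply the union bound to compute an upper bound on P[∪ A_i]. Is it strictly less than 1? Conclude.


Union bound: P[∪_{i=1}^{28} A_i] ≤ Σ_i P[A_i] ≤ 28·p = 28·(17/504) = 17/18.
Numerically: 17/18 ≈ 0.94444.
Is 17/18 < 1? YES.
Since P[∪ A_i] ≤ 17/18 < 1, the complement has P[∩ A_i^c] ≥ 1 − 17/18 = 1/18 > 0, so some outcome avoids every A_i.

28·p = 17/18 ≈ 0.94444; existence CERTIFIED by the union bound.


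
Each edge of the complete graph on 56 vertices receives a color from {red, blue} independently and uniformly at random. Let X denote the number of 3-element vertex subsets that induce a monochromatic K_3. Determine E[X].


Let X = Σ_S X_S over the C(56, 3) = 27720 subsets S of size 3, where X_S = 1 if the K_3 on S is monochromatic.
For a fixed S, the K_3 on S has C(3, 2) = 3 edges. P[all 3 edges red] = (1/2)^3, and likewise for blue, so P[monochromatic] = 2·(1/2)^3 = 2^{1 − 3} = 1/4.
By linearity: E[X] = C(56, 3) · 2^{1 − 3} = 27720 · 1/4 = 6930.
Numerically: E[X] ≈ 6930.000.

E[X] = C(56,3)·2^(1−C(3,2)) = 6930 ≈ 6930.000.


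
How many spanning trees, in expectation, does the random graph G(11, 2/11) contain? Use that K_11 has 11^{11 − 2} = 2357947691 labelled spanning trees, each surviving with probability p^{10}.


K_11 has 11^{11 − 2} = 2357947691 labelled spanning trees.
For each such spanning tree H, let X_H = 1 if all 10 edges of H are present in G. Then P[X_H = 1] = p^{10} = (2/11)^{10} = 1024/25937424601.
By linearity of expectation: E[X] = Σ_H E[X_H] = 2357947691 · p^{10} = 2357947691 · 1024/25937424601 = 1024/11.
Numerically: E[X] ≈ 93.0909.

E[X] = 2357947691 · (2/11)^{10} = 1024/11 ≈ 93.0909.


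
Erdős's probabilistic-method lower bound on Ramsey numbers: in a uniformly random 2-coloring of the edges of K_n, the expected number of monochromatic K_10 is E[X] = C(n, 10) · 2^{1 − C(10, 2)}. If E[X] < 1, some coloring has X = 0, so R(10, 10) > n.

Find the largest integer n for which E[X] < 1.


We need C(n, 10) · 2^{1 − 45} < 1, i.e. C(n, 10) < 2^{45 − 1} = 17592186044416.
Check values of n near the boundary:
  n = 98: C(98, 10) = 14005614014756; 14005614014756 < 17592186044416? YES
  n = 99: C(99, 10) = 15579278510796; 15579278510796 < 17592186044416? YES
  n = 100: C(100, 10) = 17310309456440; 17310309456440 < 17592186044416? YES
  n = 101: C(101, 10) = 19212541264840; 19212541264840 < 17592186044416? NO
The largest n with C(n, 10) < 17592186044416 is n = 100 (where E[X] = 2163788682055/2199023255552 ≈ 0.98398). Hence R(10, 10) > 100, i.e. R(10, 10) ≥ 101.

Largest n = 100; hence R(10, 10) > 100.


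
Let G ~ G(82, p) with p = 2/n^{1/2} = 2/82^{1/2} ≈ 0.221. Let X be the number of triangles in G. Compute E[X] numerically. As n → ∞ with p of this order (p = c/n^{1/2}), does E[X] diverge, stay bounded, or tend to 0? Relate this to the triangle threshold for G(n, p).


Number of potential triangles: C(82, 3) = 88560.
Each occurs with probability p³ ≈ (0.221)³ ≈ 1.07738e-02.
By linearity: E[X] = C(82, 3)·p³ ≈ 88560 · 1.07738e-02 ≈ 954.128.
Since α = 1/2 < 1, p = c/n^{1/2} ≫ 1/n is above the triangle threshold p ~ 1/n. Asymptotically E[X] ~ (c³/6)·n^{3(1−α)} = (2³/6)·n^{1.5} → ∞; triangles are abundant w.h.p.

E[X] ≈ 954.128; in regime p = Θ(1/n^{1/2}) E[X] diverges (above the triangle threshold p ~ 1/n).


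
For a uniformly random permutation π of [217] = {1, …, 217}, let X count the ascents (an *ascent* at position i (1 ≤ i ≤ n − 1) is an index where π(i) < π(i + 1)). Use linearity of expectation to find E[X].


Write X = Σ X_I over i = 1, …, 216, with X_I the indicator of one ascent.
There are 216 indicators.
For each fixed i, the pair (π(i), π(i+1)) is a uniformly random ordered pair of distinct values from {1, …, 217}; by symmetry P[π(i) < π(i+1)] = 1/2.
By linearity: E[X] = 216 · (1/2) = (217 − 1) · (1/2) = 108 ≈ 108.000.

E[X] = 108 = 108.000.


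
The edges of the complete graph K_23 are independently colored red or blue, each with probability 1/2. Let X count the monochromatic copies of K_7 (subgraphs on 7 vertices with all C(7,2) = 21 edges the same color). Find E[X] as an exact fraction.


Let X = Σ_S X_S over the C(23, 7) = 245157 subsets S of size 7, where X_S = 1 if the K_7 on S is monochromatic.
For a fixed S, the K_7 on S has C(7, 2) = 21 edges. P[all 21 edges red] = (1/2)^21, and likewise for blue, so P[monochromatic] = 2·(1/2)^21 = 2^{1 − 21} = 1/1048576.
By linearity of expectation: E[X] = C(23, 7) · 2^{1 − 21} = 245157 · 1/1048576 = 245157/1048576.
Numerically: E[X] ≈ 0.234.

E[X] = C(23,7)·2^(1−C(7,2)) = 245157/1048576 ≈ 0.234.


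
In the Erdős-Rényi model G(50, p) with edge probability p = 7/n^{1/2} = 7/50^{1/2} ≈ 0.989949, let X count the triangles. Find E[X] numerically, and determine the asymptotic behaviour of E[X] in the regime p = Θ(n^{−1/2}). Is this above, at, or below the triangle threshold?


Number of potential triangles: C(50, 3) = 19600.
Each occurs with probability p³ ≈ (0.989949)³ ≈ 9.70150504e-01.
By linearity: E[X] = C(50, 3)·p³ ≈ 19600 · 9.70150504e-01 ≈ 19014.949874.
Since α = 1/2 < 1, p = c/n^{1/2} ≫ 1/n is above the triangle threshold p ~ 1/n. Asymptotically E[X] ~ (c³/6)·n^{3(1−α)} = (7³/6)·n^{1.5} → ∞; triangles are abundant w.h.p.

E[X] ≈ 19014.949874; in regime p = Θ(1/n^{1/2}) E[X] diverges (above the triangle threshold p ~ 1/n).


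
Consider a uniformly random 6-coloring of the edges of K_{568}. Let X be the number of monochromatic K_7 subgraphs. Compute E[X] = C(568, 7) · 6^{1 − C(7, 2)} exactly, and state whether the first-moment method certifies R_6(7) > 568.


E[X] = C(568, 7) · 6^{1 − 21} = 3646611956239704 · 6^{−20} = 3646611956239704/3656158440062976.
As a reduced fraction: E[X] = 16882462760369/16926659444736 ≈ 0.9974.
Is E[X] < 1? YES.
Since E[X] < 1, there exists a 6-coloring of K_{568} with no monochromatic K_7; hence R_6(7) > 568.

E[X] = 16882462760369/16926659444736 ≈ 0.9974; E[X] < 1, so R_6(7) > 568.


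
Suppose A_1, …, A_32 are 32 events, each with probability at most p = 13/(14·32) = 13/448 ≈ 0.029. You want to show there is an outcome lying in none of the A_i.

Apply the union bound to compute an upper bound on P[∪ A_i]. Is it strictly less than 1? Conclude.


Union bound: P[∪_{i=1}^{32} A_i] ≤ Σ_i P[A_i] ≤ 32·p = 32·(13/448) = 13/14.
Numerically: 13/14 ≈ 0.929.
Is 13/14 < 1? YES.
Since P[∪ A_i] ≤ 13/14 < 1, the complement has P[∩ A_i^c] ≥ 1 − 13/14 = 1/14 > 0, so some outcome avoids every A_i.

32·p = 13/14 ≈ 0.929; existence CERTIFIED by the union bound.


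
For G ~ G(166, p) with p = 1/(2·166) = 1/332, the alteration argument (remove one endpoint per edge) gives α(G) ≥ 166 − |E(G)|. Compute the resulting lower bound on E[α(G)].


E[|E(G)|] = C(166, 2)·p = 13695 · (1/332) = 165/4.
E[α(G)] ≥ n − E[|E(G)|] = 166 − 165/4 = 499/4.
Numerically: ≈ 124.75000.
(This is only a lower bound; the true E[α(G)] may be larger.)

E[α(G)] ≥ 499/4 ≈ 124.75000.


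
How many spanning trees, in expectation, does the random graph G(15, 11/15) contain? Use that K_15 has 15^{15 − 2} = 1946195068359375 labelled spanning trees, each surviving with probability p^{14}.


K_15 has 15^{15 − 2} = 1946195068359375 labelled spanning trees.
For each such spanning tree H, let X_H = 1 if all 14 edges of H are present in G. Then P[X_H = 1] = p^{14} = (11/15)^{14} = 379749833583241/29192926025390625.
By linearity: E[X] = Σ_H E[X_H] = 1946195068359375 · p^{14} = 1946195068359375 · 379749833583241/29192926025390625 = 379749833583241/15.
Numerically: E[X] ≈ 2.532e+13.

E[X] = 1946195068359375 · (11/15)^{14} = 379749833583241/15 ≈ 2.532e+13.


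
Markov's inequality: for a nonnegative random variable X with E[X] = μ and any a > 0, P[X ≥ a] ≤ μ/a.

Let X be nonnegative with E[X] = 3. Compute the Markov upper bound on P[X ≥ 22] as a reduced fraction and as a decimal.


μ = E[X] = 3, a = 22.
Markov: P[X ≥ 22] ≤ μ/a = (3)/22 = 3/22.
Numerically: ≈ 0.136.
(Since a = 22 > μ = 3.000, the bound 3/22 is < 1 and informative.)

P[X ≥ 22] ≤ 3/22 ≈ 0.136.


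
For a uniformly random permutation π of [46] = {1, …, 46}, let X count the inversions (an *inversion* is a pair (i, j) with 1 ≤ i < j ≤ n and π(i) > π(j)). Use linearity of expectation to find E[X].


Write X = Σ X_I over the C(46, 2) = 1035 pairs i < j, with X_I the indicator of one inversion.
There are 1035 indicators.
For each fixed pair i < j, the values π(i) and π(j) are two distinct elements of {1, …, 46} in uniformly random order; by symmetry P[π(i) > π(j)] = 1/2.
By linearity: E[X] = 1035 · (1/2) = C(46, 2) · (1/2) = 1035/2 = 1035/2 ≈ 517.500.

E[X] = 1035/2 = 517.500.


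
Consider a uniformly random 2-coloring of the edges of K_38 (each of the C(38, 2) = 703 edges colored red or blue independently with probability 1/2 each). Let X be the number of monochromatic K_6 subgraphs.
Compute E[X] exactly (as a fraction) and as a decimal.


Let X = Σ_S X_S over the C(38, 6) = 2760681 subsets S of size 6, where X_S = 1 if the K_6 on S is monochromatic.
For a fixed S, the K_6 on S has C(6, 2) = 15 edges. P[all 15 edges red] = (1/2)^15, and likewise for blue, so P[monochromatic] = 2·(1/2)^15 = 2^{1 − 15} = 1/16384.
Summing: E[X] = C(38, 6) · 2^{1 − 15} = 2760681 · 1/16384 = 2760681/16384.
Numerically: E[X] ≈ 168.49860.

E[X] = C(38,6)·2^(1−C(6,2)) = 2760681/16384 ≈ 168.49860.


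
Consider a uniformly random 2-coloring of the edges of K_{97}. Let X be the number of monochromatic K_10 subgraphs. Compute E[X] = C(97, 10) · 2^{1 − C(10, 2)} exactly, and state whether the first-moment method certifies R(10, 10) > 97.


E[X] = C(97, 10) · 2^{1 − 45} = 12576469727536 · 2^{−44} = 12576469727536/17592186044416.
As a reduced fraction: E[X] = 786029357971/1099511627776 ≈ 0.7148895.
Is E[X] < 1? YES.
Since E[X] < 1, there exists a 2-coloring of K_{97} with no monochromatic K_10; hence R(10, 10) > 97.

E[X] = 786029357971/1099511627776 ≈ 0.7148895; E[X] < 1, so R(10, 10) > 97.


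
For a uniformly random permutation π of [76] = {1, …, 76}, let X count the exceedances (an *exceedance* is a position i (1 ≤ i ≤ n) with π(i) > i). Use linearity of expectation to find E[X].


Write X = Σ_{i=1}^{76} X_i, where X_i = 1_{π(i) > i}.
For each fixed i, π(i) is uniform over {1, …, 76} (marginal of a uniform permutation), so P[π(i) > i] = (n − i)/n. Summing: Σ_{i=1}^{76} (n − i)/n = (0 + 1 + … + 75)/76 = 76(76 − 1)/(2·76) = (76 − 1)/2.
Hence E[X] = Σ_{i=1}^{76} (76 − i)/76 = 75/2 ≈ 37.5000.

E[X] = 75/2 = 37.5000.


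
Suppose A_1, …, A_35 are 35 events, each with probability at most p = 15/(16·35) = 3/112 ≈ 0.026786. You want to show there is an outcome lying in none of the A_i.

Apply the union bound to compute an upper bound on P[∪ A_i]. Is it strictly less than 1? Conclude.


Union bound: P[∪_{i=1}^{35} A_i] ≤ Σ_i P[A_i] ≤ 35·p = 35·(3/112) = 15/16.
Numerically: 15/16 ≈ 0.937500.
Is 15/16 < 1? YES.
Since P[∪ A_i] ≤ 15/16 < 1, the complement has P[∩ A_i^c] ≥ 1 − 15/16 = 1/16 > 0, so some outcome avoids every A_i.

35·p = 15/16 ≈ 0.937500; existence CERTIFIED by the union bound.


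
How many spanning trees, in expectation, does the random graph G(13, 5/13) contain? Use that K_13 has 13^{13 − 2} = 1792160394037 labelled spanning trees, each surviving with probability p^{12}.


K_13 has 13^{13 − 2} = 1792160394037 labelled spanning trees.
For each such spanning tree H, let X_H = 1 if all 12 edges of H are present in G. Then P[X_H = 1] = p^{12} = (5/13)^{12} = 244140625/23298085122481.
Summing the indicators: E[X] = Σ_H E[X_H] = 1792160394037 · p^{12} = 1792160394037 · 244140625/23298085122481 = 244140625/13.
Numerically: E[X] ≈ 1.878e+07.

E[X] = 1792160394037 · (5/13)^{12} = 244140625/13 ≈ 1.878e+07.


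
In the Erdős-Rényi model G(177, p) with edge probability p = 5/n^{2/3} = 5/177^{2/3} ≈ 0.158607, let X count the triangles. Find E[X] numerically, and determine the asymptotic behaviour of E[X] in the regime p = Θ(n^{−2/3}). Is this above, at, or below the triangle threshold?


Number of potential triangles: C(177, 3) = 908600.
Each occurs with probability p³ ≈ (0.158607)³ ≈ 3.98991350e-03.
By linearity: E[X] = C(177, 3)·p³ ≈ 908600 · 3.98991350e-03 ≈ 3625.235405.
Since α = 2/3 < 1, p = c/n^{2/3} ≫ 1/n is above the triangle threshold p ~ 1/n. Asymptotically E[X] ~ (c³/6)·n^{3(1−α)} = (5³/6)·n^{1} → ∞; triangles are abundant w.h.p.

E[X] ≈ 3625.235405; in regime p = Θ(1/n^{2/3}) E[X] diverges (above the triangle threshold p ~ 1/n).


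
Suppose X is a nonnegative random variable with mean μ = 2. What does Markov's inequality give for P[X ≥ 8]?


μ = E[X] = 2, a = 8.
Markov: P[X ≥ 8] ≤ μ/a = (2)/8 = 1/4.
Numerically: ≈ 0.2500.
(Since a = 8 > μ = 2.0000, the bound 1/4 is < 1 and informative.)

P[X ≥ 8] ≤ 1/4 ≈ 0.2500.


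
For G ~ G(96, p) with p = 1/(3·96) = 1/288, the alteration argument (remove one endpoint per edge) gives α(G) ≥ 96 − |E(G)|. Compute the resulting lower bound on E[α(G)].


E[|E(G)|] = C(96, 2)·p = 4560 · (1/288) = 95/6.
E[α(G)] ≥ n − E[|E(G)|] = 96 − 95/6 = 481/6.
Numerically: ≈ 80.167.
(This is only a lower bound; the true E[α(G)] may be larger.)

E[α(G)] ≥ 481/6 ≈ 80.167.


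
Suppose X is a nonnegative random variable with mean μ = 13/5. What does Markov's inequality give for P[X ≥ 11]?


μ = E[X] = 13/5, a = 11.
Markov: P[X ≥ 11] ≤ μ/a = (13/5)/11 = 13/55.
Numerically: ≈ 0.236364.
(Since a = 11 > μ = 2.600000, the bound 13/55 is < 1 and informative.)

P[X ≥ 11] ≤ 13/55 ≈ 0.236364.


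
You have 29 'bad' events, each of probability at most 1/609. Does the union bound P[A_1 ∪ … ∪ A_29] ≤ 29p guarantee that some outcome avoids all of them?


Union bound: P[∪_{i=1}^{29} A_i] ≤ Σ_i P[A_i] ≤ 29·p = 29·(1/609) = 1/21.
Numerically: 1/21 ≈ 0.0476190.
Is 1/21 < 1? YES.
Since P[∪ A_i] ≤ 1/21 < 1, the complement has P[∩ A_i^c] ≥ 1 − 1/21 = 20/21 > 0, so some outcome avoids every A_i.

29·p = 1/21 ≈ 0.0476190; existence CERTIFIED by the union bound.


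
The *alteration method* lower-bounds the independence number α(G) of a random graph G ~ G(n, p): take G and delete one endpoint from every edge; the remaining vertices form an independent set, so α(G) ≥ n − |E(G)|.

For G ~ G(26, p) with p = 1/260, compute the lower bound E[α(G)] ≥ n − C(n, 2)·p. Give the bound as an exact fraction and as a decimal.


E[|E(G)|] = C(26, 2)·p = 325 · (1/260) = 5/4.
E[α(G)] ≥ n − E[|E(G)|] = 26 − 5/4 = 99/4.
Numerically: ≈ 24.7500.
(This is only a lower bound; the true E[α(G)] may be larger.)

E[α(G)] ≥ 99/4 ≈ 24.7500.
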